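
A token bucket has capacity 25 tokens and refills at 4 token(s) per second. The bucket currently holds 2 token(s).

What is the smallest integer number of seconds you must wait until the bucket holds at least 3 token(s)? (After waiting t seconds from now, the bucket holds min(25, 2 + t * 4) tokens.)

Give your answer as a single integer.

Need 2 + t * 4 >= 3, so t >= 1/4.
Smallest integer t = ceil(1/4) = 1.

Answer: 1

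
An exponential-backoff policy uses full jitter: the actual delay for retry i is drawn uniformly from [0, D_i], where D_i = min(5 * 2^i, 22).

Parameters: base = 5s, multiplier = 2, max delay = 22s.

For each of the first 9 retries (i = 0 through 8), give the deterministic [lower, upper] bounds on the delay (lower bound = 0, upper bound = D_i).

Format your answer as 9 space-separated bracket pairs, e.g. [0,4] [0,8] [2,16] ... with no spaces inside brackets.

Computing bounds per retry:
  i=0: D_i=min(5*2^0,22)=5, bounds=[0,5]
  i=1: D_i=min(5*2^1,22)=10, bounds=[0,10]
  i=2: D_i=min(5*2^2,22)=20, bounds=[0,20]
  i=3: D_i=min(5*2^3,22)=22, bounds=[0,22]
  i=4: D_i=min(5*2^4,22)=22, bounds=[0,22]
  i=5: D_i=min(5*2^5,22)=22, bounds=[0,22]
  i=6: D_i=min(5*2^6,22)=22, bounds=[0,22]
  i=7: D_i=min(5*2^7,22)=22, bounds=[0,22]
  i=8: D_i=min(5*2^8,22)=22, bounds=[0,22]

Answer: [0,5] [0,10] [0,20] [0,22] [0,22] [0,22] [0,22] [0,22] [0,22]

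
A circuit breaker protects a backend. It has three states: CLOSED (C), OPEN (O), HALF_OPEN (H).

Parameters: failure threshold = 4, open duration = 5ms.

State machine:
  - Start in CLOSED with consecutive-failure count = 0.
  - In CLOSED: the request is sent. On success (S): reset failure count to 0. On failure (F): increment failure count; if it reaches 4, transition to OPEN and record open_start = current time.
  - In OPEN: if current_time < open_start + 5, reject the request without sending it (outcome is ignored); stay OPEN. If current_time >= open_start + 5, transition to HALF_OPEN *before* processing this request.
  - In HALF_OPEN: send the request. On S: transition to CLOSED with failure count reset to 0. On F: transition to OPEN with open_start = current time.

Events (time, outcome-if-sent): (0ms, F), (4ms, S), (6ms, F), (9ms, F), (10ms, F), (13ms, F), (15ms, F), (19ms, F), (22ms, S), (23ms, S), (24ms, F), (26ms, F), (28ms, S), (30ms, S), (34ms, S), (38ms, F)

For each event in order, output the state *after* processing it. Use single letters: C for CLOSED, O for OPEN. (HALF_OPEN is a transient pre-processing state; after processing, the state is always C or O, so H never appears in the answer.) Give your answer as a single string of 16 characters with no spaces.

State after each event:
  event#1 t=0ms outcome=F: state=CLOSED
  event#2 t=4ms outcome=S: state=CLOSED
  event#3 t=6ms outcome=F: state=CLOSED
  event#4 t=9ms outcome=F: state=CLOSED
  event#5 t=10ms outcome=F: state=CLOSED
  event#6 t=13ms outcome=F: state=OPEN
  event#7 t=15ms outcome=F: state=OPEN
  event#8 t=19ms outcome=F: state=OPEN
  event#9 t=22ms outcome=S: state=OPEN
  event#10 t=23ms outcome=S: state=OPEN
  event#11 t=24ms outcome=F: state=OPEN
  event#12 t=26ms outcome=F: state=OPEN
  event#13 t=28ms outcome=S: state=OPEN
  event#14 t=30ms outcome=S: state=CLOSED
  event#15 t=34ms outcome=S: state=CLOSED
  event#16 t=38ms outcome=F: state=CLOSED

Answer: CCCCCOOOOOOOOCCC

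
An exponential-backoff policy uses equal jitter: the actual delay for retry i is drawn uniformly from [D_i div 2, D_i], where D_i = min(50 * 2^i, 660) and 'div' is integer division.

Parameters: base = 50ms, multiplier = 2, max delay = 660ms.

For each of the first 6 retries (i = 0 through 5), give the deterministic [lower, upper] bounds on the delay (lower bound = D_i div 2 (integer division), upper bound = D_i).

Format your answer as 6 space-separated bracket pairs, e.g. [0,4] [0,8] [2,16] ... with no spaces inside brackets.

Computing bounds per retry:
  i=0: D_i=min(50*2^0,660)=50, bounds=[25,50]
  i=1: D_i=min(50*2^1,660)=100, bounds=[50,100]
  i=2: D_i=min(50*2^2,660)=200, bounds=[100,200]
  i=3: D_i=min(50*2^3,660)=400, bounds=[200,400]
  i=4: D_i=min(50*2^4,660)=660, bounds=[330,660]
  i=5: D_i=min(50*2^5,660)=660, bounds=[330,660]

Answer: [25,50] [50,100] [100,200] [200,400] [330,660] [330,660]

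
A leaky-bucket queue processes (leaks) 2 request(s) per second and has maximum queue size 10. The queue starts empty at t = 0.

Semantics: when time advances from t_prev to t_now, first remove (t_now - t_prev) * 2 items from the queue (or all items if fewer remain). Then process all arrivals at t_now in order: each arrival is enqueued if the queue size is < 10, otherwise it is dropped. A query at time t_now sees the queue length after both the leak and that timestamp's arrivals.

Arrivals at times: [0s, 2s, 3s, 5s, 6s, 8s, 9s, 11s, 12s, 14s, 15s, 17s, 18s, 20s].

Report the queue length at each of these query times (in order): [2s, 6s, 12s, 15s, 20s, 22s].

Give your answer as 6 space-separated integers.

Queue lengths at query times:
  query t=2s: backlog = 1
  query t=6s: backlog = 1
  query t=12s: backlog = 1
  query t=15s: backlog = 1
  query t=20s: backlog = 1
  query t=22s: backlog = 0

Answer: 1 1 1 1 1 0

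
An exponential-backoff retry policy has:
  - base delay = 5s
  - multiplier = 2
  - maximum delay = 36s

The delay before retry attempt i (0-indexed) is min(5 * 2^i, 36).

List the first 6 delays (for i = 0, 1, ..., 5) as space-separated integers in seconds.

Answer: 5 10 20 36 36 36

Derivation:
Computing each delay:
  i=0: min(5*2^0, 36) = 5
  i=1: min(5*2^1, 36) = 10
  i=2: min(5*2^2, 36) = 20
  i=3: min(5*2^3, 36) = 36
  i=4: min(5*2^4, 36) = 36
  i=5: min(5*2^5, 36) = 36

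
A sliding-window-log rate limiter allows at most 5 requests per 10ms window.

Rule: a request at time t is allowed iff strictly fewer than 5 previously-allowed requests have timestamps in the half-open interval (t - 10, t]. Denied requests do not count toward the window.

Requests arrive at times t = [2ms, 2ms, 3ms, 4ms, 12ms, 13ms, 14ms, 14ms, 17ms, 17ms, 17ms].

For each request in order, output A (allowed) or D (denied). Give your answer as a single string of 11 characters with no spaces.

Answer: AAAAAAAAADD

Derivation:
Tracking allowed requests in the window:
  req#1 t=2ms: ALLOW
  req#2 t=2ms: ALLOW
  req#3 t=3ms: ALLOW
  req#4 t=4ms: ALLOW
  req#5 t=12ms: ALLOW
  req#6 t=13ms: ALLOW
  req#7 t=14ms: ALLOW
  req#8 t=14ms: ALLOW
  req#9 t=17ms: ALLOW
  req#10 t=17ms: DENY
  req#11 t=17ms: DENY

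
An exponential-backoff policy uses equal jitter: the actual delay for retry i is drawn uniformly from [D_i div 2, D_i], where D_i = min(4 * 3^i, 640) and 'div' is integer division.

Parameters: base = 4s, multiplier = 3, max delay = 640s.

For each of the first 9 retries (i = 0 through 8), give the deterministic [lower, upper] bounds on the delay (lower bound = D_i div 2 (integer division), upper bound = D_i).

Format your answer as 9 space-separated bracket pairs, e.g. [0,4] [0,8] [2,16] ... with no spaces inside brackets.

Computing bounds per retry:
  i=0: D_i=min(4*3^0,640)=4, bounds=[2,4]
  i=1: D_i=min(4*3^1,640)=12, bounds=[6,12]
  i=2: D_i=min(4*3^2,640)=36, bounds=[18,36]
  i=3: D_i=min(4*3^3,640)=108, bounds=[54,108]
  i=4: D_i=min(4*3^4,640)=324, bounds=[162,324]
  i=5: D_i=min(4*3^5,640)=640, bounds=[320,640]
  i=6: D_i=min(4*3^6,640)=640, bounds=[320,640]
  i=7: D_i=min(4*3^7,640)=640, bounds=[320,640]
  i=8: D_i=min(4*3^8,640)=640, bounds=[320,640]

Answer: [2,4] [6,12] [18,36] [54,108] [162,324] [320,640] [320,640] [320,640] [320,640]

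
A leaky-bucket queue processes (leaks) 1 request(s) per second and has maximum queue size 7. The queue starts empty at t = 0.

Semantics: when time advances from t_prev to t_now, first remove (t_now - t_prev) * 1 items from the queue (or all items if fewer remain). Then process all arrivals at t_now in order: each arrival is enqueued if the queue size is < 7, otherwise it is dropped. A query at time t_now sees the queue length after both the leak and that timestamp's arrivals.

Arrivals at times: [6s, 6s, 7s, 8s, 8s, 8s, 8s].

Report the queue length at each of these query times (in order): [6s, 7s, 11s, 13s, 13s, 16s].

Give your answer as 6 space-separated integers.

Answer: 2 2 2 0 0 0

Derivation:
Queue lengths at query times:
  query t=6s: backlog = 2
  query t=7s: backlog = 2
  query t=11s: backlog = 2
  query t=13s: backlog = 0
  query t=13s: backlog = 0
  query t=16s: backlog = 0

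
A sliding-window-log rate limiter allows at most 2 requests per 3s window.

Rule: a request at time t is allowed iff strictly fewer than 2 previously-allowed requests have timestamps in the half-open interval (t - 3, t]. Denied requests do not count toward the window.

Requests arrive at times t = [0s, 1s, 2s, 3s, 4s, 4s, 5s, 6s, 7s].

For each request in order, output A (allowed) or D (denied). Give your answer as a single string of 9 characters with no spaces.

Answer: AADAADDAA

Derivation:
Tracking allowed requests in the window:
  req#1 t=0s: ALLOW
  req#2 t=1s: ALLOW
  req#3 t=2s: DENY
  req#4 t=3s: ALLOW
  req#5 t=4s: ALLOW
  req#6 t=4s: DENY
  req#7 t=5s: DENY
  req#8 t=6s: ALLOW
  req#9 t=7s: ALLOW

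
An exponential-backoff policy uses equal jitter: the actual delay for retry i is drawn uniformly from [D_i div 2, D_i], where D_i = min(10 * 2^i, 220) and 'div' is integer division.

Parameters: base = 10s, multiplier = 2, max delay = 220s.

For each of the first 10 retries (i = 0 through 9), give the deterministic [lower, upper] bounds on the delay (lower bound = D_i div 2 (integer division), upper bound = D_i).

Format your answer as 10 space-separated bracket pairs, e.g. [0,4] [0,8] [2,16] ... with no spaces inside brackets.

Answer: [5,10] [10,20] [20,40] [40,80] [80,160] [110,220] [110,220] [110,220] [110,220] [110,220]

Derivation:
Computing bounds per retry:
  i=0: D_i=min(10*2^0,220)=10, bounds=[5,10]
  i=1: D_i=min(10*2^1,220)=20, bounds=[10,20]
  i=2: D_i=min(10*2^2,220)=40, bounds=[20,40]
  i=3: D_i=min(10*2^3,220)=80, bounds=[40,80]
  i=4: D_i=min(10*2^4,220)=160, bounds=[80,160]
  i=5: D_i=min(10*2^5,220)=220, bounds=[110,220]
  i=6: D_i=min(10*2^6,220)=220, bounds=[110,220]
  i=7: D_i=min(10*2^7,220)=220, bounds=[110,220]
  i=8: D_i=min(10*2^8,220)=220, bounds=[110,220]
  i=9: D_i=min(10*2^9,220)=220, bounds=[110,220]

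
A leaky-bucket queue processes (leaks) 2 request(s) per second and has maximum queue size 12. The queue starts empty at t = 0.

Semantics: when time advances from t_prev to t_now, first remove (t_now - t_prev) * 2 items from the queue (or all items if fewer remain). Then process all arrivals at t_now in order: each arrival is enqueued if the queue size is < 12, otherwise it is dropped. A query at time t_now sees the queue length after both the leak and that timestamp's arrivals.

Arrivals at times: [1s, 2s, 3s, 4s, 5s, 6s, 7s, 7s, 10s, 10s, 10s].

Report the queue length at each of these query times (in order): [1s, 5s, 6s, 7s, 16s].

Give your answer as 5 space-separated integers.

Queue lengths at query times:
  query t=1s: backlog = 1
  query t=5s: backlog = 1
  query t=6s: backlog = 1
  query t=7s: backlog = 2
  query t=16s: backlog = 0

Answer: 1 1 1 2 0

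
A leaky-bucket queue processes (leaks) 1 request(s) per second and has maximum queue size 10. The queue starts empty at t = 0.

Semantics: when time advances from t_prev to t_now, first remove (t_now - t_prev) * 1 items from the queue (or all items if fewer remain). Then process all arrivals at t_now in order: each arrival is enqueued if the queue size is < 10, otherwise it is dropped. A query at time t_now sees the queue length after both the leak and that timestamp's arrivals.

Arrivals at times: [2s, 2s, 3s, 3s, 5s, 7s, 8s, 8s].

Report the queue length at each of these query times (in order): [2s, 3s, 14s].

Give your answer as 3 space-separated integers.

Answer: 2 3 0

Derivation:
Queue lengths at query times:
  query t=2s: backlog = 2
  query t=3s: backlog = 3
  query t=14s: backlog = 0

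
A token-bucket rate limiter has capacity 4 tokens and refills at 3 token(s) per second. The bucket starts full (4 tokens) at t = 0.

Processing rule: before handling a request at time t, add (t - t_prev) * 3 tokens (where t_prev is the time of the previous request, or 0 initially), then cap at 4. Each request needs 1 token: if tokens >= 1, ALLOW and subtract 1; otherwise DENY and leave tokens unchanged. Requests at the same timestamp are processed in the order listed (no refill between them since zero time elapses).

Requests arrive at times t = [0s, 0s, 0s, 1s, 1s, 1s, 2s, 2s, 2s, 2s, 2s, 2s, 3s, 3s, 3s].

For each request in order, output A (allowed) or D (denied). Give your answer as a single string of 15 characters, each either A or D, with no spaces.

Simulating step by step:
  req#1 t=0s: ALLOW
  req#2 t=0s: ALLOW
  req#3 t=0s: ALLOW
  req#4 t=1s: ALLOW
  req#5 t=1s: ALLOW
  req#6 t=1s: ALLOW
  req#7 t=2s: ALLOW
  req#8 t=2s: ALLOW
  req#9 t=2s: ALLOW
  req#10 t=2s: ALLOW
  req#11 t=2s: DENY
  req#12 t=2s: DENY
  req#13 t=3s: ALLOW
  req#14 t=3s: ALLOW
  req#15 t=3s: ALLOW

Answer: AAAAAAAAAADDAAA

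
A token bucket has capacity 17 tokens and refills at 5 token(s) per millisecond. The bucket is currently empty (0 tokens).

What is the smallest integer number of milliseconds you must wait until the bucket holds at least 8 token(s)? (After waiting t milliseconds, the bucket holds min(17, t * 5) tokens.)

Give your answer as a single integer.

Need t * 5 >= 8, so t >= 8/5.
Smallest integer t = ceil(8/5) = 2.

Answer: 2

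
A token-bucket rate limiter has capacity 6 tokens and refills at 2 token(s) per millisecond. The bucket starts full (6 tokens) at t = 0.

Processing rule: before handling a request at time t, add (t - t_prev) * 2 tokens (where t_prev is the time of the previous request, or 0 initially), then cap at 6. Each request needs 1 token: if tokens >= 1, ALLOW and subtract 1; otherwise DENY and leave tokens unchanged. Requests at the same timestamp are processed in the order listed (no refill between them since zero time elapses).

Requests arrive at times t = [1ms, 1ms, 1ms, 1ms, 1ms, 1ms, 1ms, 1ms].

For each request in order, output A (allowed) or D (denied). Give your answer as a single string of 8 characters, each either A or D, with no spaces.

Answer: AAAAAADD

Derivation:
Simulating step by step:
  req#1 t=1ms: ALLOW
  req#2 t=1ms: ALLOW
  req#3 t=1ms: ALLOW
  req#4 t=1ms: ALLOW
  req#5 t=1ms: ALLOW
  req#6 t=1ms: ALLOW
  req#7 t=1ms: DENY
  req#8 t=1ms: DENY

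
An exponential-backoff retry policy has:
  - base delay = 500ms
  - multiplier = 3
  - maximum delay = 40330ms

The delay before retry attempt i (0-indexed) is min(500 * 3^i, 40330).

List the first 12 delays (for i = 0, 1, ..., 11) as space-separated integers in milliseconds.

Computing each delay:
  i=0: min(500*3^0, 40330) = 500
  i=1: min(500*3^1, 40330) = 1500
  i=2: min(500*3^2, 40330) = 4500
  i=3: min(500*3^3, 40330) = 13500
  i=4: min(500*3^4, 40330) = 40330
  i=5: min(500*3^5, 40330) = 40330
  i=6: min(500*3^6, 40330) = 40330
  i=7: min(500*3^7, 40330) = 40330
  i=8: min(500*3^8, 40330) = 40330
  i=9: min(500*3^9, 40330) = 40330
  i=10: min(500*3^10, 40330) = 40330
  i=11: min(500*3^11, 40330) = 40330

Answer: 500 1500 4500 13500 40330 40330 40330 40330 40330 40330 40330 40330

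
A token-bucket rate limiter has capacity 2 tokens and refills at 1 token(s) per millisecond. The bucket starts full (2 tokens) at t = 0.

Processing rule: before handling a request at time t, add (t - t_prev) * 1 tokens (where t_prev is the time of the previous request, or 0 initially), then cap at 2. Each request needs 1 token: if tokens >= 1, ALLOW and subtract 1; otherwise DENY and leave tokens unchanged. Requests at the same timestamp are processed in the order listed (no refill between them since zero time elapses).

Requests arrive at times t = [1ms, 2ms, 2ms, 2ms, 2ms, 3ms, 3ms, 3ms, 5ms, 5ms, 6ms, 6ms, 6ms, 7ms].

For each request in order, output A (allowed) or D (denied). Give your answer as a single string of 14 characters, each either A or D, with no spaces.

Simulating step by step:
  req#1 t=1ms: ALLOW
  req#2 t=2ms: ALLOW
  req#3 t=2ms: ALLOW
  req#4 t=2ms: DENY
  req#5 t=2ms: DENY
  req#6 t=3ms: ALLOW
  req#7 t=3ms: DENY
  req#8 t=3ms: DENY
  req#9 t=5ms: ALLOW
  req#10 t=5ms: ALLOW
  req#11 t=6ms: ALLOW
  req#12 t=6ms: DENY
  req#13 t=6ms: DENY
  req#14 t=7ms: ALLOW

Answer: AAADDADDAAADDA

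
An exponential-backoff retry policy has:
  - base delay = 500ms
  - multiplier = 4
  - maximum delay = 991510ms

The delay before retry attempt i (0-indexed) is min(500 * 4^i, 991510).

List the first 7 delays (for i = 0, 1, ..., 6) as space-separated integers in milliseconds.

Computing each delay:
  i=0: min(500*4^0, 991510) = 500
  i=1: min(500*4^1, 991510) = 2000
  i=2: min(500*4^2, 991510) = 8000
  i=3: min(500*4^3, 991510) = 32000
  i=4: min(500*4^4, 991510) = 128000
  i=5: min(500*4^5, 991510) = 512000
  i=6: min(500*4^6, 991510) = 991510

Answer: 500 2000 8000 32000 128000 512000 991510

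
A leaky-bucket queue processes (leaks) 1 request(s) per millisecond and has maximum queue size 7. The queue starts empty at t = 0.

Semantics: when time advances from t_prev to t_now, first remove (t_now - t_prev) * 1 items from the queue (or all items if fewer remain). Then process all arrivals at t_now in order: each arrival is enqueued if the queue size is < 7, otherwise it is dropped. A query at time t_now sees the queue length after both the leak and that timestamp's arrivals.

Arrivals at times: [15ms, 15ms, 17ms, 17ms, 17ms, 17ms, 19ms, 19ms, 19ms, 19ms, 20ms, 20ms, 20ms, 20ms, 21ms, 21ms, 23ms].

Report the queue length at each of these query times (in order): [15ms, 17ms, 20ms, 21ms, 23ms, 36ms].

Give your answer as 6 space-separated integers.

Answer: 2 4 7 7 6 0

Derivation:
Queue lengths at query times:
  query t=15ms: backlog = 2
  query t=17ms: backlog = 4
  query t=20ms: backlog = 7
  query t=21ms: backlog = 7
  query t=23ms: backlog = 6
  query t=36ms: backlog = 0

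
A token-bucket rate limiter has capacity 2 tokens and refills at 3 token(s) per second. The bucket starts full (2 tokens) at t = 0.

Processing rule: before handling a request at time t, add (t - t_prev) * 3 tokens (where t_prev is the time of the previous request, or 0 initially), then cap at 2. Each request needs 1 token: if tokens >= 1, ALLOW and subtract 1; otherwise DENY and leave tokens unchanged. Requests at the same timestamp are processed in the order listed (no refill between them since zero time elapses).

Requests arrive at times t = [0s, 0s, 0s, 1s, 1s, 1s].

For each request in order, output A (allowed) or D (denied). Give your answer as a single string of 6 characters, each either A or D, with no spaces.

Answer: AADAAD

Derivation:
Simulating step by step:
  req#1 t=0s: ALLOW
  req#2 t=0s: ALLOW
  req#3 t=0s: DENY
  req#4 t=1s: ALLOW
  req#5 t=1s: ALLOW
  req#6 t=1s: DENY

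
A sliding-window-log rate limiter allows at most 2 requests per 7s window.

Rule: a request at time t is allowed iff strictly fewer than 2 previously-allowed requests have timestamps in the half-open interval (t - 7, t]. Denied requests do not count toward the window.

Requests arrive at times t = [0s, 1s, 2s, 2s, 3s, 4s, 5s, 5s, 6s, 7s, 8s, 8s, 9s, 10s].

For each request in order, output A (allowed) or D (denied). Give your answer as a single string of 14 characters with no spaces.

Tracking allowed requests in the window:
  req#1 t=0s: ALLOW
  req#2 t=1s: ALLOW
  req#3 t=2s: DENY
  req#4 t=2s: DENY
  req#5 t=3s: DENY
  req#6 t=4s: DENY
  req#7 t=5s: DENY
  req#8 t=5s: DENY
  req#9 t=6s: DENY
  req#10 t=7s: ALLOW
  req#11 t=8s: ALLOW
  req#12 t=8s: DENY
  req#13 t=9s: DENY
  req#14 t=10s: DENY

Answer: AADDDDDDDAADDD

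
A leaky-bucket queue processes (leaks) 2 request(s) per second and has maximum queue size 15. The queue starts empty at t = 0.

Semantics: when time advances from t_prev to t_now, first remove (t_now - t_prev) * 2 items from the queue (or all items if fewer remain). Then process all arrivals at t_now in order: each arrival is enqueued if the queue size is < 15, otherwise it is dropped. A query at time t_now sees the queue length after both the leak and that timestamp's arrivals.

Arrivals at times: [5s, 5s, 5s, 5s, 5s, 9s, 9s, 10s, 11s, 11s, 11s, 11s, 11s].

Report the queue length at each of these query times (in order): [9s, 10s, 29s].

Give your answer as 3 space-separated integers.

Answer: 2 1 0

Derivation:
Queue lengths at query times:
  query t=9s: backlog = 2
  query t=10s: backlog = 1
  query t=29s: backlog = 0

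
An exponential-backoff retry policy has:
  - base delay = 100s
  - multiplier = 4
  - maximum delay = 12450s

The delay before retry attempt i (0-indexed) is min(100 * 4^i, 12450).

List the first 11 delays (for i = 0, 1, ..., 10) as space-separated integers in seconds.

Answer: 100 400 1600 6400 12450 12450 12450 12450 12450 12450 12450

Derivation:
Computing each delay:
  i=0: min(100*4^0, 12450) = 100
  i=1: min(100*4^1, 12450) = 400
  i=2: min(100*4^2, 12450) = 1600
  i=3: min(100*4^3, 12450) = 6400
  i=4: min(100*4^4, 12450) = 12450
  i=5: min(100*4^5, 12450) = 12450
  i=6: min(100*4^6, 12450) = 12450
  i=7: min(100*4^7, 12450) = 12450
  i=8: min(100*4^8, 12450) = 12450
  i=9: min(100*4^9, 12450) = 12450
  i=10: min(100*4^10, 12450) = 12450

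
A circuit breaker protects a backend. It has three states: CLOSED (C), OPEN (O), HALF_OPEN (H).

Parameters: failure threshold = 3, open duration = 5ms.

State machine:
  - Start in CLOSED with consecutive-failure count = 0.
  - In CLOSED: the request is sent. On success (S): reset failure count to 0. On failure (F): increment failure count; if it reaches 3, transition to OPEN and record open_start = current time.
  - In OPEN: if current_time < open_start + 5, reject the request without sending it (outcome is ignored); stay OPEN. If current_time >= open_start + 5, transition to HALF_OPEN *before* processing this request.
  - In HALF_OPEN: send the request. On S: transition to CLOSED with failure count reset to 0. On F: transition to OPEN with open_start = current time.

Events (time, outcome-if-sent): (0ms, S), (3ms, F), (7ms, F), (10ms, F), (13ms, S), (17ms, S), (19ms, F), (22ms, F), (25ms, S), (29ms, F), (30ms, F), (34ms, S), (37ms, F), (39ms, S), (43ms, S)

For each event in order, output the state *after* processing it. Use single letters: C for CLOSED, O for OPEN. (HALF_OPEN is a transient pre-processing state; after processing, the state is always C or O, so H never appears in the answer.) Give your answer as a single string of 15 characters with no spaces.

State after each event:
  event#1 t=0ms outcome=S: state=CLOSED
  event#2 t=3ms outcome=F: state=CLOSED
  event#3 t=7ms outcome=F: state=CLOSED
  event#4 t=10ms outcome=F: state=OPEN
  event#5 t=13ms outcome=S: state=OPEN
  event#6 t=17ms outcome=S: state=CLOSED
  event#7 t=19ms outcome=F: state=CLOSED
  event#8 t=22ms outcome=F: state=CLOSED
  event#9 t=25ms outcome=S: state=CLOSED
  event#10 t=29ms outcome=F: state=CLOSED
  event#11 t=30ms outcome=F: state=CLOSED
  event#12 t=34ms outcome=S: state=CLOSED
  event#13 t=37ms outcome=F: state=CLOSED
  event#14 t=39ms outcome=S: state=CLOSED
  event#15 t=43ms outcome=S: state=CLOSED

Answer: CCCOOCCCCCCCCCC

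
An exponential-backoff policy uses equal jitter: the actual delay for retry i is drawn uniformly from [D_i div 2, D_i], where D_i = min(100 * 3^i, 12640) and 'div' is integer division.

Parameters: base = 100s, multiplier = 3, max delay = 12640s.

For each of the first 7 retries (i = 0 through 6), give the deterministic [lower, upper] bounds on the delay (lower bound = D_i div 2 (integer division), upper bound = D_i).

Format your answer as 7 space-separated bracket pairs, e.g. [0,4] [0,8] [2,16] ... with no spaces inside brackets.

Computing bounds per retry:
  i=0: D_i=min(100*3^0,12640)=100, bounds=[50,100]
  i=1: D_i=min(100*3^1,12640)=300, bounds=[150,300]
  i=2: D_i=min(100*3^2,12640)=900, bounds=[450,900]
  i=3: D_i=min(100*3^3,12640)=2700, bounds=[1350,2700]
  i=4: D_i=min(100*3^4,12640)=8100, bounds=[4050,8100]
  i=5: D_i=min(100*3^5,12640)=12640, bounds=[6320,12640]
  i=6: D_i=min(100*3^6,12640)=12640, bounds=[6320,12640]

Answer: [50,100] [150,300] [450,900] [1350,2700] [4050,8100] [6320,12640] [6320,12640]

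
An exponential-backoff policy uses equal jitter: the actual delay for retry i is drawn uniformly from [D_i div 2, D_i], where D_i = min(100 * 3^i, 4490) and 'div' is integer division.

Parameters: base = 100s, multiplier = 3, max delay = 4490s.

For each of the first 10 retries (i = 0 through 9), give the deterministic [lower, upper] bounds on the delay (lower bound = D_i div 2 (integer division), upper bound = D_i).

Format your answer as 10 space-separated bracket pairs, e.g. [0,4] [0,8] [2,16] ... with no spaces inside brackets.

Computing bounds per retry:
  i=0: D_i=min(100*3^0,4490)=100, bounds=[50,100]
  i=1: D_i=min(100*3^1,4490)=300, bounds=[150,300]
  i=2: D_i=min(100*3^2,4490)=900, bounds=[450,900]
  i=3: D_i=min(100*3^3,4490)=2700, bounds=[1350,2700]
  i=4: D_i=min(100*3^4,4490)=4490, bounds=[2245,4490]
  i=5: D_i=min(100*3^5,4490)=4490, bounds=[2245,4490]
  i=6: D_i=min(100*3^6,4490)=4490, bounds=[2245,4490]
  i=7: D_i=min(100*3^7,4490)=4490, bounds=[2245,4490]
  i=8: D_i=min(100*3^8,4490)=4490, bounds=[2245,4490]
  i=9: D_i=min(100*3^9,4490)=4490, bounds=[2245,4490]

Answer: [50,100] [150,300] [450,900] [1350,2700] [2245,4490] [2245,4490] [2245,4490] [2245,4490] [2245,4490] [2245,4490]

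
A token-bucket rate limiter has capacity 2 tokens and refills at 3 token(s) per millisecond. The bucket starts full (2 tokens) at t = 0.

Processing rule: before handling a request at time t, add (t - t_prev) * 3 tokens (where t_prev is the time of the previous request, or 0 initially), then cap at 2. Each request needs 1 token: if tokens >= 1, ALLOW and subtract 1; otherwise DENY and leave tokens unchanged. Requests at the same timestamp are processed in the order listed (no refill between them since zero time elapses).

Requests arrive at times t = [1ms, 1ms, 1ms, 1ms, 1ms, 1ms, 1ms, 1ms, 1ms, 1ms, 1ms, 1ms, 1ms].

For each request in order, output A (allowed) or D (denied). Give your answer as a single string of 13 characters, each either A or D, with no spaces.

Answer: AADDDDDDDDDDD

Derivation:
Simulating step by step:
  req#1 t=1ms: ALLOW
  req#2 t=1ms: ALLOW
  req#3 t=1ms: DENY
  req#4 t=1ms: DENY
  req#5 t=1ms: DENY
  req#6 t=1ms: DENY
  req#7 t=1ms: DENY
  req#8 t=1ms: DENY
  req#9 t=1ms: DENY
  req#10 t=1ms: DENY
  req#11 t=1ms: DENY
  req#12 t=1ms: DENY
  req#13 t=1ms: DENY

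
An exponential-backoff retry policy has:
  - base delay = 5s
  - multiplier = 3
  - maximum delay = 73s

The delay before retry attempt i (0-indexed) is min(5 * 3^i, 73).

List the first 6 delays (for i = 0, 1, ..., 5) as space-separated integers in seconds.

Computing each delay:
  i=0: min(5*3^0, 73) = 5
  i=1: min(5*3^1, 73) = 15
  i=2: min(5*3^2, 73) = 45
  i=3: min(5*3^3, 73) = 73
  i=4: min(5*3^4, 73) = 73
  i=5: min(5*3^5, 73) = 73

Answer: 5 15 45 73 73 73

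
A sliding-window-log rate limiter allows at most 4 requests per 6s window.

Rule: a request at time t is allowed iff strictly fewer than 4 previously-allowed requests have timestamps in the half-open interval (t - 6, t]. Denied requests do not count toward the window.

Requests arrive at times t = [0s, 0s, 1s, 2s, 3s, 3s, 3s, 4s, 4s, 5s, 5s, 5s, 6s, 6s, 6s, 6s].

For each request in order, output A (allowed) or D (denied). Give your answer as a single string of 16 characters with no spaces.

Tracking allowed requests in the window:
  req#1 t=0s: ALLOW
  req#2 t=0s: ALLOW
  req#3 t=1s: ALLOW
  req#4 t=2s: ALLOW
  req#5 t=3s: DENY
  req#6 t=3s: DENY
  req#7 t=3s: DENY
  req#8 t=4s: DENY
  req#9 t=4s: DENY
  req#10 t=5s: DENY
  req#11 t=5s: DENY
  req#12 t=5s: DENY
  req#13 t=6s: ALLOW
  req#14 t=6s: ALLOW
  req#15 t=6s: DENY
  req#16 t=6s: DENY

Answer: AAAADDDDDDDDAADD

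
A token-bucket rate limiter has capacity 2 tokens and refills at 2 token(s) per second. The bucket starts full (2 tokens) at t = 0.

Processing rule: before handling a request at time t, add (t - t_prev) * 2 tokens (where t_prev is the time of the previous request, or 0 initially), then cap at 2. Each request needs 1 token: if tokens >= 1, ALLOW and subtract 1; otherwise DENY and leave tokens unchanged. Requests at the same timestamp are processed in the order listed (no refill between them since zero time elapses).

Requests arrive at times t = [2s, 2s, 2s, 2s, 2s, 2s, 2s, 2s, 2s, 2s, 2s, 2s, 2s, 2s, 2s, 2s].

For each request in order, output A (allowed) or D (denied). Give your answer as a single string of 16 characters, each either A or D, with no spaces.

Simulating step by step:
  req#1 t=2s: ALLOW
  req#2 t=2s: ALLOW
  req#3 t=2s: DENY
  req#4 t=2s: DENY
  req#5 t=2s: DENY
  req#6 t=2s: DENY
  req#7 t=2s: DENY
  req#8 t=2s: DENY
  req#9 t=2s: DENY
  req#10 t=2s: DENY
  req#11 t=2s: DENY
  req#12 t=2s: DENY
  req#13 t=2s: DENY
  req#14 t=2s: DENY
  req#15 t=2s: DENY
  req#16 t=2s: DENY

Answer: AADDDDDDDDDDDDDD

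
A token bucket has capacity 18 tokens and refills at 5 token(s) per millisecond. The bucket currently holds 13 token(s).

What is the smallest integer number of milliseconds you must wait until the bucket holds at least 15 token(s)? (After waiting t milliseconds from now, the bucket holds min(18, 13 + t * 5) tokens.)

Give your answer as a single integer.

Answer: 1

Derivation:
Need 13 + t * 5 >= 15, so t >= 2/5.
Smallest integer t = ceil(2/5) = 1.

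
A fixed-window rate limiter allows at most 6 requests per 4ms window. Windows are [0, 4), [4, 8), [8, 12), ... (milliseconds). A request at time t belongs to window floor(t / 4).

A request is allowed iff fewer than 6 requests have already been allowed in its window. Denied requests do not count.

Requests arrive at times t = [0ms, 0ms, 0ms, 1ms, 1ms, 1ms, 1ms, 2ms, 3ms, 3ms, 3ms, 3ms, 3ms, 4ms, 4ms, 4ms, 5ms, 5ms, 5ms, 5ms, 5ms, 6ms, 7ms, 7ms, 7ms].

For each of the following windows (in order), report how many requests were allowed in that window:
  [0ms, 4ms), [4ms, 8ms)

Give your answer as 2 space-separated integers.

Processing requests:
  req#1 t=0ms (window 0): ALLOW
  req#2 t=0ms (window 0): ALLOW
  req#3 t=0ms (window 0): ALLOW
  req#4 t=1ms (window 0): ALLOW
  req#5 t=1ms (window 0): ALLOW
  req#6 t=1ms (window 0): ALLOW
  req#7 t=1ms (window 0): DENY
  req#8 t=2ms (window 0): DENY
  req#9 t=3ms (window 0): DENY
  req#10 t=3ms (window 0): DENY
  req#11 t=3ms (window 0): DENY
  req#12 t=3ms (window 0): DENY
  req#13 t=3ms (window 0): DENY
  req#14 t=4ms (window 1): ALLOW
  req#15 t=4ms (window 1): ALLOW
  req#16 t=4ms (window 1): ALLOW
  req#17 t=5ms (window 1): ALLOW
  req#18 t=5ms (window 1): ALLOW
  req#19 t=5ms (window 1): ALLOW
  req#20 t=5ms (window 1): DENY
  req#21 t=5ms (window 1): DENY
  req#22 t=6ms (window 1): DENY
  req#23 t=7ms (window 1): DENY
  req#24 t=7ms (window 1): DENY
  req#25 t=7ms (window 1): DENY

Allowed counts by window: 6 6

Answer: 6 6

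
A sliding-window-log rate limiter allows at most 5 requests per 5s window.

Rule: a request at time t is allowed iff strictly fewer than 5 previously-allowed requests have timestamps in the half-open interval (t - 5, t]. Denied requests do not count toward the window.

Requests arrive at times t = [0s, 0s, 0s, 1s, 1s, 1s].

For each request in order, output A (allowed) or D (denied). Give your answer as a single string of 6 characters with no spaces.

Tracking allowed requests in the window:
  req#1 t=0s: ALLOW
  req#2 t=0s: ALLOW
  req#3 t=0s: ALLOW
  req#4 t=1s: ALLOW
  req#5 t=1s: ALLOW
  req#6 t=1s: DENY

Answer: AAAAAD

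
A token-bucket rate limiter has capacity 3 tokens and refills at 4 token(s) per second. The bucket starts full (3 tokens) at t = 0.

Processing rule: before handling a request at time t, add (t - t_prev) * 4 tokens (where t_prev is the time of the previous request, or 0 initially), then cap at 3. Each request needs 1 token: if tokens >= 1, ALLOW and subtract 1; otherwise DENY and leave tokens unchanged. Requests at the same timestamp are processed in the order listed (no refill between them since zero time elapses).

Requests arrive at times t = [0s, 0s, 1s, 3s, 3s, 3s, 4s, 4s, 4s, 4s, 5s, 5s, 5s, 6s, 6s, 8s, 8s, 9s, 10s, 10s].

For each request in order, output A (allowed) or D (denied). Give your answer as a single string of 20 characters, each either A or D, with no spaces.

Answer: AAAAAAAAADAAAAAAAAAA

Derivation:
Simulating step by step:
  req#1 t=0s: ALLOW
  req#2 t=0s: ALLOW
  req#3 t=1s: ALLOW
  req#4 t=3s: ALLOW
  req#5 t=3s: ALLOW
  req#6 t=3s: ALLOW
  req#7 t=4s: ALLOW
  req#8 t=4s: ALLOW
  req#9 t=4s: ALLOW
  req#10 t=4s: DENY
  req#11 t=5s: ALLOW
  req#12 t=5s: ALLOW
  req#13 t=5s: ALLOW
  req#14 t=6s: ALLOW
  req#15 t=6s: ALLOW
  req#16 t=8s: ALLOW
  req#17 t=8s: ALLOW
  req#18 t=9s: ALLOW
  req#19 t=10s: ALLOW
  req#20 t=10s: ALLOW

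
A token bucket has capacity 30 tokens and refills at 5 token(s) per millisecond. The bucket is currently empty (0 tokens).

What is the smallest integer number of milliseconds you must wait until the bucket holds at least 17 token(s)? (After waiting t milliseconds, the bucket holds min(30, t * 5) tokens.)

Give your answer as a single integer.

Answer: 4

Derivation:
Need t * 5 >= 17, so t >= 17/5.
Smallest integer t = ceil(17/5) = 4.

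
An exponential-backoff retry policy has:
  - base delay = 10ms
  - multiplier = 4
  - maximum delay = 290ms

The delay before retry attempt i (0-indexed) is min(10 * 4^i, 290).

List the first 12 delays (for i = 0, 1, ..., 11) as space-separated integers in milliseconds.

Computing each delay:
  i=0: min(10*4^0, 290) = 10
  i=1: min(10*4^1, 290) = 40
  i=2: min(10*4^2, 290) = 160
  i=3: min(10*4^3, 290) = 290
  i=4: min(10*4^4, 290) = 290
  i=5: min(10*4^5, 290) = 290
  i=6: min(10*4^6, 290) = 290
  i=7: min(10*4^7, 290) = 290
  i=8: min(10*4^8, 290) = 290
  i=9: min(10*4^9, 290) = 290
  i=10: min(10*4^10, 290) = 290
  i=11: min(10*4^11, 290) = 290

Answer: 10 40 160 290 290 290 290 290 290 290 290 290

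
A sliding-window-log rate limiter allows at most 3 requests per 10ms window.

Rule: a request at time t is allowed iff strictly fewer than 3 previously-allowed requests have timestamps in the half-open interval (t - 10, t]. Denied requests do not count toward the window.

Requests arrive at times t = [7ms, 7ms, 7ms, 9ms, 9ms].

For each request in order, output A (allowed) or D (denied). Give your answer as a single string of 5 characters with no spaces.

Tracking allowed requests in the window:
  req#1 t=7ms: ALLOW
  req#2 t=7ms: ALLOW
  req#3 t=7ms: ALLOW
  req#4 t=9ms: DENY
  req#5 t=9ms: DENY

Answer: AAADD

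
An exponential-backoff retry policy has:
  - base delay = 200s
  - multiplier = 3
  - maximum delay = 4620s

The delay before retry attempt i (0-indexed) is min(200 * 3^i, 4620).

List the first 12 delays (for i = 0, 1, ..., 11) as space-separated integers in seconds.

Computing each delay:
  i=0: min(200*3^0, 4620) = 200
  i=1: min(200*3^1, 4620) = 600
  i=2: min(200*3^2, 4620) = 1800
  i=3: min(200*3^3, 4620) = 4620
  i=4: min(200*3^4, 4620) = 4620
  i=5: min(200*3^5, 4620) = 4620
  i=6: min(200*3^6, 4620) = 4620
  i=7: min(200*3^7, 4620) = 4620
  i=8: min(200*3^8, 4620) = 4620
  i=9: min(200*3^9, 4620) = 4620
  i=10: min(200*3^10, 4620) = 4620
  i=11: min(200*3^11, 4620) = 4620

Answer: 200 600 1800 4620 4620 4620 4620 4620 4620 4620 4620 4620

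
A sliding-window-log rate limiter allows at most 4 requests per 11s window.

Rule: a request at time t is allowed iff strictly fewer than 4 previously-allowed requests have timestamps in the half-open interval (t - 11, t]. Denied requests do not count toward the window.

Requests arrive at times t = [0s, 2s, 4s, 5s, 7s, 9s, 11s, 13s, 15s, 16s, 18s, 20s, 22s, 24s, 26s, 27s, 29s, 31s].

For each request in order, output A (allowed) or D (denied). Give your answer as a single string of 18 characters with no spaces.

Tracking allowed requests in the window:
  req#1 t=0s: ALLOW
  req#2 t=2s: ALLOW
  req#3 t=4s: ALLOW
  req#4 t=5s: ALLOW
  req#5 t=7s: DENY
  req#6 t=9s: DENY
  req#7 t=11s: ALLOW
  req#8 t=13s: ALLOW
  req#9 t=15s: ALLOW
  req#10 t=16s: ALLOW
  req#11 t=18s: DENY
  req#12 t=20s: DENY
  req#13 t=22s: ALLOW
  req#14 t=24s: ALLOW
  req#15 t=26s: ALLOW
  req#16 t=27s: ALLOW
  req#17 t=29s: DENY
  req#18 t=31s: DENY

Answer: AAAADDAAAADDAAAADD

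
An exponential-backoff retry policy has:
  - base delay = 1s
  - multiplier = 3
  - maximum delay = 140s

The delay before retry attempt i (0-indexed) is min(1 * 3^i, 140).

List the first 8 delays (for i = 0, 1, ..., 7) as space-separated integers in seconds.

Computing each delay:
  i=0: min(1*3^0, 140) = 1
  i=1: min(1*3^1, 140) = 3
  i=2: min(1*3^2, 140) = 9
  i=3: min(1*3^3, 140) = 27
  i=4: min(1*3^4, 140) = 81
  i=5: min(1*3^5, 140) = 140
  i=6: min(1*3^6, 140) = 140
  i=7: min(1*3^7, 140) = 140

Answer: 1 3 9 27 81 140 140 140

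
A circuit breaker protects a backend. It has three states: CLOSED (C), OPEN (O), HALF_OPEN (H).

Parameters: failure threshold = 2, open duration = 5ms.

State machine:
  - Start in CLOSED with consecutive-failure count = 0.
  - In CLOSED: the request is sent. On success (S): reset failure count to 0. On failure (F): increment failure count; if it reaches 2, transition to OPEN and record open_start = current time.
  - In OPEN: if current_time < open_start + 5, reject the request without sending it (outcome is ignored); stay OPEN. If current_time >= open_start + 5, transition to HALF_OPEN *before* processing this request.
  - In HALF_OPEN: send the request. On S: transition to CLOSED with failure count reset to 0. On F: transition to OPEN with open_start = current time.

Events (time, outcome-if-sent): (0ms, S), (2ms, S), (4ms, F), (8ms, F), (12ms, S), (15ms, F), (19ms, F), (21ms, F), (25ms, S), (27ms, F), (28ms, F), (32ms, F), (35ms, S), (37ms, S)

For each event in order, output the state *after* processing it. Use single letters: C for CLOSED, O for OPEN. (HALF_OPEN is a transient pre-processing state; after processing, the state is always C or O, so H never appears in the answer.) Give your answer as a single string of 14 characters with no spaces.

Answer: CCCOOOOOOOOOOC

Derivation:
State after each event:
  event#1 t=0ms outcome=S: state=CLOSED
  event#2 t=2ms outcome=S: state=CLOSED
  event#3 t=4ms outcome=F: state=CLOSED
  event#4 t=8ms outcome=F: state=OPEN
  event#5 t=12ms outcome=S: state=OPEN
  event#6 t=15ms outcome=F: state=OPEN
  event#7 t=19ms outcome=F: state=OPEN
  event#8 t=21ms outcome=F: state=OPEN
  event#9 t=25ms outcome=S: state=OPEN
  event#10 t=27ms outcome=F: state=OPEN
  event#11 t=28ms outcome=F: state=OPEN
  event#12 t=32ms outcome=F: state=OPEN
  event#13 t=35ms outcome=S: state=OPEN
  event#14 t=37ms outcome=S: state=CLOSED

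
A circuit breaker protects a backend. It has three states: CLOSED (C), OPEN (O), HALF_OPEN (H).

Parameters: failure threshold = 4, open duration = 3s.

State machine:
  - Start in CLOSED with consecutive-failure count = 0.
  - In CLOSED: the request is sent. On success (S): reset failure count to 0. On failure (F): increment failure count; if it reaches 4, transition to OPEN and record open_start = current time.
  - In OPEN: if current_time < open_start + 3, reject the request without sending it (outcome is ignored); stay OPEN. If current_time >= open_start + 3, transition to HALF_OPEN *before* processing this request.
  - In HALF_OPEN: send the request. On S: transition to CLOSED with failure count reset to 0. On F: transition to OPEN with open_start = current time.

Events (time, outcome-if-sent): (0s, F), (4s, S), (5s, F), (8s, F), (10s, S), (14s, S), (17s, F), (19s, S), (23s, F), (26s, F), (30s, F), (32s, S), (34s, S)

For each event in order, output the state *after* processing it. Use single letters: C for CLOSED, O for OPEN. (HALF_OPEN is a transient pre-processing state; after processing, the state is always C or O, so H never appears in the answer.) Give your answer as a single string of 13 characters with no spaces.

State after each event:
  event#1 t=0s outcome=F: state=CLOSED
  event#2 t=4s outcome=S: state=CLOSED
  event#3 t=5s outcome=F: state=CLOSED
  event#4 t=8s outcome=F: state=CLOSED
  event#5 t=10s outcome=S: state=CLOSED
  event#6 t=14s outcome=S: state=CLOSED
  event#7 t=17s outcome=F: state=CLOSED
  event#8 t=19s outcome=S: state=CLOSED
  event#9 t=23s outcome=F: state=CLOSED
  event#10 t=26s outcome=F: state=CLOSED
  event#11 t=30s outcome=F: state=CLOSED
  event#12 t=32s outcome=S: state=CLOSED
  event#13 t=34s outcome=S: state=CLOSED

Answer: CCCCCCCCCCCCC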